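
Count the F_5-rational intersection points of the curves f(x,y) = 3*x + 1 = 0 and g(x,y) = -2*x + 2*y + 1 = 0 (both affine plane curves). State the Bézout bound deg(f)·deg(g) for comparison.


Common zeros: {(3, 0)}; count = 1; Bézout bound = 1.

deg(f) = 1, deg(g) = 1, so Bézout bound = 1.
Scan x ∈ F_5. For each x, list the y ∈ F_5 with f(x, y) ≡ 0 and those with g(x, y) ≡ 0 (mod 5); the common zeros in that column are the intersection.
  x = 0: f ≡ 0 at y ∈ ∅; g ≡ 0 at y ∈ {2}; common: ∅.
  x = 1: f ≡ 0 at y ∈ ∅; g ≡ 0 at y ∈ {3}; common: ∅.
  x = 2: f ≡ 0 at y ∈ ∅; g ≡ 0 at y ∈ {4}; common: ∅.
  x = 3: f ≡ 0 at y ∈ {0, 1, 2, 3, 4}; g ≡ 0 at y ∈ {0}; common: {0}.
  x = 4: f ≡ 0 at y ∈ ∅; g ≡ 0 at y ∈ {1}; common: ∅.
Collecting: common zeros = {(3, 0)}, so the count is 1.
Comparison with the Bézout bound: 1 ≤ 1 = deg(f)·deg(g), as expected for curves with no common component (the bound is attained).


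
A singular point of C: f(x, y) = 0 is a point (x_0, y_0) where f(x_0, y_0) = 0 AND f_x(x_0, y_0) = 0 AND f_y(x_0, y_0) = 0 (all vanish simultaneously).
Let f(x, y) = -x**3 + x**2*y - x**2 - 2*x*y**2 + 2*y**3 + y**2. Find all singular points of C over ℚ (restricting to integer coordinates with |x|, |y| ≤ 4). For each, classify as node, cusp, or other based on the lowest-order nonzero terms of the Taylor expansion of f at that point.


Singular points: {(0, 0)}; classification: node.

Compute partial derivatives:
  f_x = -3*x**2 + 2*x*y - 2*x - 2*y**2.
  f_y = x**2 - 4*x*y + 6*y**2 + 2*y.
Scan x_0 ∈ {−4, ..., 4}. For each x_0, f_y(x_0, y) is a polynomial in y; find its integer roots y ∈ {−4, ..., 4}, then test f_x and f at those candidates.
  x = -4: f_y(-4, y) = 6*y**2 + 18*y + 16; no integer root y with |y| ≤ 4.
  x = -3: f_y(-3, y) = 6*y**2 + 14*y + 9; no integer root y with |y| ≤ 4.
  x = -2: f_y(-2, y) = 6*y**2 + 10*y + 4; vanishes at y ∈ {-1}. (-2, -1): f_x = -6 ≠ 0.
  x = -1: f_y(-1, y) = 6*y**2 + 6*y + 1; no integer root y with |y| ≤ 4.
  x = 0: f_y(0, y) = 6*y**2 + 2*y; vanishes at y ∈ {0}. (0, 0): f_x = 0, f = 0 — SINGULAR.
  x = 1: f_y(1, y) = 6*y**2 - 2*y + 1; no integer root y with |y| ≤ 4.
  x = 2: f_y(2, y) = 6*y**2 - 6*y + 4; no integer root y with |y| ≤ 4.
  x = 3: f_y(3, y) = 6*y**2 - 10*y + 9; no integer root y with |y| ≤ 4.
  x = 4: f_y(4, y) = 6*y**2 - 14*y + 16; no integer root y with |y| ≤ 4.
Only singular point on the grid: (0, 0).
Classify: substitute x = 0 + u, y = 0 + v and expand: f = -u**3 + u**2*v - u**2 - 2*u*v**2 + 2*v**3 + v**2.
No constant or linear terms (consistent with a singular point). Quadratic part: -u**2 + v**2. Cubic part: -u**3 + u**2*v - 2*u*v**2 + 2*v**3.
The quadratic part v**2 - u**2 = (v − u)(v + u) splits into two distinct linear factors, so there are two distinct tangent lines y − 0 = ±(x − 0) — this is a node (ordinary double point).
Classification: node.


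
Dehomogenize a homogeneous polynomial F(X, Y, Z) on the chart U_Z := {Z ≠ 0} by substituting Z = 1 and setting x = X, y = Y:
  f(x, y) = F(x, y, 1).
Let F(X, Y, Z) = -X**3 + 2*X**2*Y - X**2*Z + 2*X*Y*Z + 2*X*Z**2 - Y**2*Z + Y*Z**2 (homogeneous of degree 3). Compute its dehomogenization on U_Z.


f(x, y) = -x**3 + 2*x**2*y - x**2 + 2*x*y + 2*x - y**2 + y

On U_Z we set Z = 1. Each monomial c·X^i·Y^j·Z^k in F becomes c·x^i·y^j·1^k = c·x^i·y^j.
Substituting Z = 1: F(X, Y, 1) = -x**3 + 2*x**2*y - x**2 + 2*x*y + 2*x - y**2 + y.
Note: deg(f) ≤ deg(F) = 3; strict inequality happens when F is divisible by Z (lost terms).


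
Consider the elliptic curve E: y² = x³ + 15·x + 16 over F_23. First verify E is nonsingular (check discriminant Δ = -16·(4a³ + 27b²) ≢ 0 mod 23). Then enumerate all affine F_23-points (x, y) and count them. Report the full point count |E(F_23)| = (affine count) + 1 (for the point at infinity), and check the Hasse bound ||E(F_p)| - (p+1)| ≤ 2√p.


Affine points = {(0, 4), (0, 19), (1, 3), (1, 20), (2, 10), (2, 13), (4, 5), (4, 18), (5, 3), (5, 20), (6, 0), (7, 2), (7, 21), (8, 2), (8, 21), (9, 11), (9, 12), (10, 4), (10, 19), (13, 4), (13, 19), (14, 7), (14, 16), (17, 3), (17, 20), (18, 0), (20, 6), (20, 17), (21, 1), (21, 22), (22, 0)}; affine count = 31; |E(F_23)| = 32.

Discriminant check: Δ ∝ 4a³ + 27b² = 4·15³ + 27·16² = 4·3375 + 27·256 ≡ 11 (mod 23). Nonzero ⇒ E is nonsingular.
For each x ∈ F_23, compute rhs = x³ + 15·x + 16 mod 23, then count y ∈ F_23 with y² ≡ rhs.
  x = 0: rhs = 16, matching y values: 4, 19 (2 points).
  x = 1: rhs = 9, matching y values: 3, 20 (2 points).
  x = 2: rhs = 8, matching y values: 10, 13 (2 points).
  x = 3: rhs = 19, matching y values: none (0 points).
  x = 4: rhs = 2, matching y values: 5, 18 (2 points).
  x = 5: rhs = 9, matching y values: 3, 20 (2 points).
  x = 6: rhs = 0, matching y values: 0 (1 points).
  x = 7: rhs = 4, matching y values: 2, 21 (2 points).
  x = 8: rhs = 4, matching y values: 2, 21 (2 points).
  x = 9: rhs = 6, matching y values: 11, 12 (2 points).
  x = 10: rhs = 16, matching y values: 4, 19 (2 points).
  x = 11: rhs = 17, matching y values: none (0 points).
  x = 12: rhs = 15, matching y values: none (0 points).
  x = 13: rhs = 16, matching y values: 4, 19 (2 points).
  x = 14: rhs = 3, matching y values: 7, 16 (2 points).
  x = 15: rhs = 5, matching y values: none (0 points).
  x = 16: rhs = 5, matching y values: none (0 points).
  x = 17: rhs = 9, matching y values: 3, 20 (2 points).
  x = 18: rhs = 0, matching y values: 0 (1 points).
  x = 19: rhs = 7, matching y values: none (0 points).
  x = 20: rhs = 13, matching y values: 6, 17 (2 points).
  x = 21: rhs = 1, matching y values: 1, 22 (2 points).
  x = 22: rhs = 0, matching y values: 0 (1 points).
Total affine count: 31.
Full point count |E(F_23)| = 31 + 1 = 32.
Hasse bound: |32 − (23+1)| = |8| = 8 ≤ 2√23 ≈ 9.5917 ✓.


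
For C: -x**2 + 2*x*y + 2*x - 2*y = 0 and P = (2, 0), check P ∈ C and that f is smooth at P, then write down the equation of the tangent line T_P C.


Tangent line at P: -2*x + 2*y + 4 = 0.

Step 1: f(2, 0) = 0, so P lies on C.
Step 2: partial derivatives
  f_x(x, y) = -2*x + 2*y + 2, f_y(x, y) = 2*x - 2.
  f_x(P) = -2, f_y(P) = 2 (gradient nonzero, so P is smooth).
Step 3: tangent line at P: -2·(x − 2) + 2·(y − 0) = 0.
Expanding: -2*x + 2*y + 4 = 0.


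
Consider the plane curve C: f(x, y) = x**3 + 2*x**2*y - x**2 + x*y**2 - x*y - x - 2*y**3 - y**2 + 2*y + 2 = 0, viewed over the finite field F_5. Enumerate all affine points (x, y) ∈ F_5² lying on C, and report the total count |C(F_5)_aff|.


Affine F_5-points: {(0, 3), (1, 4)}; count = 2.

For each of the 25 pairs (x, y) ∈ F_5², evaluate f(x, y) mod 5. Record the zeros.
  x = 0: [0↦2, 1↦1, 2↦1, 3↦0, 4↦1]  zeros at y ∈ {3}
  x = 1: [0↦1, 1↦2, 2↦1, 3↦1, 4↦0]  zeros at y ∈ {4}
  x = 2: [0↦4, 1↦1, 2↦3, 3↦3, 4↦4]  zeros at y ∈ ∅
  x = 3: [0↦2, 1↦4, 2↦3, 3↦2, 4↦4]  zeros at y ∈ ∅
  x = 4: [0↦1, 1↦2, 2↦2, 3↦4, 4↦1]  zeros at y ∈ ∅
Collecting zeros: affine points = {(0, 3), (1, 4)}.
Total count |C(F_5)_aff| = 2.


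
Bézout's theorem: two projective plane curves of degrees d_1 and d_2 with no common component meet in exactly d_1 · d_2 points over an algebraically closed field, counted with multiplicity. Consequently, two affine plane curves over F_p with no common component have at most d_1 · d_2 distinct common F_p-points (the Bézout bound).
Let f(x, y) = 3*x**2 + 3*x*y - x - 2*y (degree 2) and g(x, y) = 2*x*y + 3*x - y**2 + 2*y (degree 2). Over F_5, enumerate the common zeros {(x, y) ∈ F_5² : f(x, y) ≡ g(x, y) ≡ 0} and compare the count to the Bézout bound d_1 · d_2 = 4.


Common zeros: {(0, 0)}; count = 1; Bézout bound = 4.

deg(f) = 2, deg(g) = 2, so Bézout bound = 4.
Scan x ∈ F_5. For each x, list the y ∈ F_5 with f(x, y) ≡ 0 and those with g(x, y) ≡ 0 (mod 5); the common zeros in that column are the intersection.
  x = 0: f ≡ 0 at y ∈ {0}; g ≡ 0 at y ∈ {0, 2}; common: {0}.
  x = 1: f ≡ 0 at y ∈ {3}; g ≡ 0 at y ∈ ∅; common: ∅.
  x = 2: f ≡ 0 at y ∈ {0}; g ≡ 0 at y ∈ {3}; common: ∅.
  x = 3: f ≡ 0 at y ∈ {3}; g ≡ 0 at y ∈ {4}; common: ∅.
  x = 4: f ≡ 0 at y ∈ ∅; g ≡ 0 at y ∈ ∅; common: ∅.
Collecting: common zeros = {(0, 0)}, so the count is 1.
Comparison with the Bézout bound: 1 ≤ 4 = deg(f)·deg(g), as expected for curves with no common component (the affine F_5-count falls short of the bound because intersections may lie at infinity, over extension fields, or carry multiplicity).


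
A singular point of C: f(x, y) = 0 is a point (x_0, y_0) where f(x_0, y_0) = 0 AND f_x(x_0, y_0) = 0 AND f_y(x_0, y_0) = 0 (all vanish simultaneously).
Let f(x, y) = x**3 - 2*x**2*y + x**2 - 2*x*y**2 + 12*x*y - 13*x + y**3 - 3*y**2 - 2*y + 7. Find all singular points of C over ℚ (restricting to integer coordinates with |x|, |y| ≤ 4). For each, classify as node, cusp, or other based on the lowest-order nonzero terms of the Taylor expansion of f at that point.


Singular points: {(1, 2)}; classification: cusp.

Compute partial derivatives:
  f_x = 3*x**2 - 4*x*y + 2*x - 2*y**2 + 12*y - 13.
  f_y = -2*x**2 - 4*x*y + 12*x + 3*y**2 - 6*y - 2.
Scan x_0 ∈ {−4, ..., 4}. For each x_0, f_y(x_0, y) is a polynomial in y; find its integer roots y ∈ {−4, ..., 4}, then test f_x and f at those candidates.
  x = -4: f_y(-4, y) = 3*y**2 + 10*y - 82; no integer root y with |y| ≤ 4.
  x = -3: f_y(-3, y) = 3*y**2 + 6*y - 56; no integer root y with |y| ≤ 4.
  x = -2: f_y(-2, y) = 3*y**2 + 2*y - 34; no integer root y with |y| ≤ 4.
  x = -1: f_y(-1, y) = 3*y**2 - 2*y - 16; vanishes at y ∈ {-2}. (-1, -2): f_x = -52 ≠ 0.
  x = 0: f_y(0, y) = 3*y**2 - 6*y - 2; no integer root y with |y| ≤ 4.
  x = 1: f_y(1, y) = 3*y**2 - 10*y + 8; vanishes at y ∈ {2}. (1, 2): f_x = 0, f = 0 — SINGULAR.
  x = 2: f_y(2, y) = 3*y**2 - 14*y + 14; no integer root y with |y| ≤ 4.
  x = 3: f_y(3, y) = 3*y**2 - 18*y + 16; no integer root y with |y| ≤ 4.
  x = 4: f_y(4, y) = 3*y**2 - 22*y + 14; no integer root y with |y| ≤ 4.
Only singular point on the grid: (1, 2).
Classify: substitute x = 1 + u, y = 2 + v and expand: f = u**3 - 2*u**2*v - 2*u*v**2 + v**3 + v**2.
No constant or linear terms (consistent with a singular point). Quadratic part: v**2. Cubic part: u**3 - 2*u**2*v - 2*u*v**2 + v**3.
The quadratic part v**2 is a perfect square, so there is a single (double) tangent line v = 0, i.e. y = 2. Restricting the cubic part to that line (v = 0) leaves u**3 ≠ 0, so f is not divisible by v and the branch is v² ≈ -u**3 to lowest order — this is a cusp.
Classification: cusp.


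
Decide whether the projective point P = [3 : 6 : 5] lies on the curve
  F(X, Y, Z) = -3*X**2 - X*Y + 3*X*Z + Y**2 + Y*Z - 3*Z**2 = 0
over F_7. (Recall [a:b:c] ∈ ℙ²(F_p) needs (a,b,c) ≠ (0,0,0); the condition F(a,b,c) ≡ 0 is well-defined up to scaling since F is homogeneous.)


F(3,6,5) ≡ 5 (mod 7); P is NOT on the curve.

Evaluate F(3, 6, 5) term-by-term (mod 7).
  -3*X**2 ↦ -3·9·1·1 = -27
  -X*Y ↦ -1·3·6·1 = -18
  3*X*Z ↦ 3·3·1·5 = 45
  Y**2 ↦ 1·1·36·1 = 36
  Y*Z ↦ 1·1·6·5 = 30
  -3*Z**2 ↦ -3·1·1·25 = -75
Sum: F(3, 6, 5) = (-27) + (-18) + (45) + (36) + (30) + (-75) = -9.
Reducing mod 7: -9 ≡ 5 (mod 7).
Since F(a, b, c) ≡ 5 ≠ 0 (mod 7), P does NOT lie on the curve.


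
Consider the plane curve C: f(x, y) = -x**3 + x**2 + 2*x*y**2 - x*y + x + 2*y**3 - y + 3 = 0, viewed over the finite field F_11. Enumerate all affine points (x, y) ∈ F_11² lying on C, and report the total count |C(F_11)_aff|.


Affine F_11-points: {(0, 6), (0, 7), (0, 9), (1, 9), (3, 8), (4, 6), (6, 2), (6, 4), (6, 10), (7, 10), (8, 6), (10, 10)}; count = 12.

For each of the 121 pairs (x, y) ∈ F_11², evaluate f(x, y) mod 11. Record the zeros.
  x = 0: [0↦3, 1↦4, 2↦6, 3↦10, 4↦6, 5↦6, 6↦0, 7↦0, 8↦7, 9↦0, 10↦2]  zeros at y ∈ {6, 7, 9}
  x = 1: [0↦4, 1↦6, 2↦2, 3↦4, 4↦2, 5↦8, 6↦1, 7↦4, 8↦7, 9↦0, 10↦6]  zeros at y ∈ {9}
  x = 2: [0↦1, 1↦4, 2↦5, 3↦5, 4↦5, 5↦6, 6↦9, 7↦4, 8↦3, 9↦7, 10↦6]  zeros at y ∈ ∅
  x = 3: [0↦10, 1↦3, 2↦9, 3↦7, 4↦9, 5↦5, 6↦7, 7↦5, 8↦0, 9↦4, 10↦7]  zeros at y ∈ {8}
  x = 4: [0↦3, 1↦8, 2↦8, 3↦4, 4↦8, 5↦10, 6↦0, 7↦1, 8↦3, 9↦7, 10↦3]  zeros at y ∈ {6}
  x = 5: [0↦7, 1↦2, 2↦7, 3↦1, 4↦7, 5↦4, 6↦4, 7↦8, 8↦6, 9↦10, 10↦10]  zeros at y ∈ ∅
  x = 6: [0↦5, 1↦1, 2↦0, 3↦3, 4↦0, 5↦3, 6↦2, 7↦9, 8↦3, 9↦7, 10↦0]  zeros at y ∈ {2, 4, 10}
  x = 7: [0↦2, 1↦10, 2↦3, 3↦4, 4↦3, 5↦1, 6↦10, 7↦9, 8↦10, 9↦3, 10↦0]  zeros at y ∈ {10}
  x = 8: [0↦3, 1↦1, 2↦10, 3↦9, 4↦10, 5↦3, 6↦0, 7↦2, 8↦10, 9↦3, 10↦4]  zeros at y ∈ {6}
  x = 9: [0↦2, 1↦1, 2↦4, 3↦1, 4↦4, 5↦3, 6↦10, 7↦4, 8↦8, 9↦1, 10↦6]  zeros at y ∈ ∅
  x = 10: [0↦4, 1↦4, 2↦1, 3↦7, 4↦1, 5↦6, 6↦1, 7↦9, 8↦9, 9↦2, 10↦0]  zeros at y ∈ {10}
Collecting zeros: affine points = {(0, 6), (0, 7), (0, 9), (1, 9), (3, 8), (4, 6), (6, 2), (6, 4), (6, 10), (7, 10), (8, 6), (10, 10)}.
Total count |C(F_11)_aff| = 12.


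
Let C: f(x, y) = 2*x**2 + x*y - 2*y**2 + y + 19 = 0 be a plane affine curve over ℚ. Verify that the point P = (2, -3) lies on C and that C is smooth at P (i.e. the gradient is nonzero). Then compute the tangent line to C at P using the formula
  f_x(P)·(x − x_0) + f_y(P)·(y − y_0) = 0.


Tangent line at P: 5*x + 15*y + 35 = 0.

Step 1: f(2, -3) = 0, so P lies on C.
Step 2: partial derivatives
  f_x(x, y) = 4*x + y, f_y(x, y) = x - 4*y + 1.
  f_x(P) = 5, f_y(P) = 15 (gradient nonzero, so P is smooth).
Step 3: tangent line at P: 5·(x − 2) + 15·(y − -3) = 0.
Expanding: 5*x + 15*y + 35 = 0.


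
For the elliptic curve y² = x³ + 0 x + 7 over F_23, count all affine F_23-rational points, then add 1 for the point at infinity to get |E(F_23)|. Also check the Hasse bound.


Affine points = {(1, 10), (1, 13), (4, 5), (4, 18), (6, 4), (6, 19), (8, 6), (8, 17), (9, 0), (10, 8), (10, 15), (11, 2), (11, 21), (15, 1), (15, 22), (16, 3), (16, 20), (19, 9), (19, 14), (20, 7), (20, 16), (22, 11), (22, 12)}; affine count = 23; |E(F_23)| = 24.

Discriminant check: Δ ∝ 4a³ + 27b² = 4·0³ + 27·7² = 4·0 + 27·49 ≡ 12 (mod 23). Nonzero ⇒ E is nonsingular.
For each x ∈ F_23, compute rhs = x³ + 0·x + 7 mod 23, then count y ∈ F_23 with y² ≡ rhs.
  x = 0: rhs = 7, matching y values: none (0 points).
  x = 1: rhs = 8, matching y values: 10, 13 (2 points).
  x = 2: rhs = 15, matching y values: none (0 points).
  x = 3: rhs = 11, matching y values: none (0 points).
  x = 4: rhs = 2, matching y values: 5, 18 (2 points).
  x = 5: rhs = 17, matching y values: none (0 points).
  x = 6: rhs = 16, matching y values: 4, 19 (2 points).
  x = 7: rhs = 5, matching y values: none (0 points).
  x = 8: rhs = 13, matching y values: 6, 17 (2 points).
  x = 9: rhs = 0, matching y values: 0 (1 points).
  x = 10: rhs = 18, matching y values: 8, 15 (2 points).
  x = 11: rhs = 4, matching y values: 2, 21 (2 points).
  x = 12: rhs = 10, matching y values: none (0 points).
  x = 13: rhs = 19, matching y values: none (0 points).
  x = 14: rhs = 14, matching y values: none (0 points).
  x = 15: rhs = 1, matching y values: 1, 22 (2 points).
  x = 16: rhs = 9, matching y values: 3, 20 (2 points).
  x = 17: rhs = 21, matching y values: none (0 points).
  x = 18: rhs = 20, matching y values: none (0 points).
  x = 19: rhs = 12, matching y values: 9, 14 (2 points).
  x = 20: rhs = 3, matching y values: 7, 16 (2 points).
  x = 21: rhs = 22, matching y values: none (0 points).
  x = 22: rhs = 6, matching y values: 11, 12 (2 points).
Total affine count: 23.
Full point count |E(F_23)| = 23 + 1 = 24.
Hasse bound: |24 − (23+1)| = |0| = 0 ≤ 2√23 ≈ 9.5917 ✓.


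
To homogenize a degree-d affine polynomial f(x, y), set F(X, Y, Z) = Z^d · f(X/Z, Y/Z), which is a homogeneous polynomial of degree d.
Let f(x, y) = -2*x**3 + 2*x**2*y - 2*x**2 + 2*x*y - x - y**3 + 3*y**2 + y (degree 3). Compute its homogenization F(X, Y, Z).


F(X, Y, Z) = -2*X**3 + 2*X**2*Y - 2*X**2*Z + 2*X*Y*Z - X*Z**2 - Y**3 + 3*Y**2*Z + Y*Z**2

deg(f) = 3.
Substitute x = X/Z, y = Y/Z into f, then multiply by Z^3.
  monomial -2·x^3·y^0 ↦ -2·X^3·Y^0·Z^0.
  monomial 2·x^2·y^1 ↦ 2·X^2·Y^1·Z^0.
  monomial -2·x^2·y^0 ↦ -2·X^2·Y^0·Z^1.
  monomial 2·x^1·y^1 ↦ 2·X^1·Y^1·Z^1.
  monomial -1·x^1·y^0 ↦ -1·X^1·Y^0·Z^2.
  monomial -1·x^0·y^3 ↦ -1·X^0·Y^3·Z^0.
  monomial 3·x^0·y^2 ↦ 3·X^0·Y^2·Z^1.
  monomial 1·x^0·y^1 ↦ 1·X^0·Y^1·Z^2.
Collecting: F(X, Y, Z) = -2*X**3 + 2*X**2*Y - 2*X**2*Z + 2*X*Y*Z - X*Z**2 - Y**3 + 3*Y**2*Z + Y*Z**2.


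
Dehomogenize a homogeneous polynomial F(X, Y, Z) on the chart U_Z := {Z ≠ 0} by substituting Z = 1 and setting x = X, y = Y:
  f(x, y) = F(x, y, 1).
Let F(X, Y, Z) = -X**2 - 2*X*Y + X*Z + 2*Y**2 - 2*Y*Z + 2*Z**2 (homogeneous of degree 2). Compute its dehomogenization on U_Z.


f(x, y) = -x**2 - 2*x*y + x + 2*y**2 - 2*y + 2

On U_Z we set Z = 1. Each monomial c·X^i·Y^j·Z^k in F becomes c·x^i·y^j·1^k = c·x^i·y^j.
Substituting Z = 1: F(X, Y, 1) = -x**2 - 2*x*y + x + 2*y**2 - 2*y + 2.
Note: deg(f) ≤ deg(F) = 2; strict inequality happens when F is divisible by Z (lost terms).


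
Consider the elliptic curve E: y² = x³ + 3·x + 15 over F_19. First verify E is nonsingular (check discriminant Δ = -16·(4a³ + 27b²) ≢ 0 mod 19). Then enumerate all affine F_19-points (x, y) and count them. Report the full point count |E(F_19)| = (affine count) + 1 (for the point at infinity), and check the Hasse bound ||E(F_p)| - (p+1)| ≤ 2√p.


Affine points = {(1, 0), (8, 0), (9, 7), (9, 12), (10, 0), (11, 7), (11, 12), (13, 3), (13, 16), (16, 6), (16, 13), (17, 1), (17, 18), (18, 7), (18, 12)}; affine count = 15; |E(F_19)| = 16.

Discriminant check: Δ ∝ 4a³ + 27b² = 4·3³ + 27·15² = 4·27 + 27·225 ≡ 8 (mod 19). Nonzero ⇒ E is nonsingular.
For each x ∈ F_19, compute rhs = x³ + 3·x + 15 mod 19, then count y ∈ F_19 with y² ≡ rhs.
  x = 0: rhs = 15, matching y values: none (0 points).
  x = 1: rhs = 0, matching y values: 0 (1 points).
  x = 2: rhs = 10, matching y values: none (0 points).
  x = 3: rhs = 13, matching y values: none (0 points).
  x = 4: rhs = 15, matching y values: none (0 points).
  x = 5: rhs = 3, matching y values: none (0 points).
  x = 6: rhs = 2, matching y values: none (0 points).
  x = 7: rhs = 18, matching y values: none (0 points).
  x = 8: rhs = 0, matching y values: 0 (1 points).
  x = 9: rhs = 11, matching y values: 7, 12 (2 points).
  x = 10: rhs = 0, matching y values: 0 (1 points).
  x = 11: rhs = 11, matching y values: 7, 12 (2 points).
  x = 12: rhs = 12, matching y values: none (0 points).
  x = 13: rhs = 9, matching y values: 3, 16 (2 points).
  x = 14: rhs = 8, matching y values: none (0 points).
  x = 15: rhs = 15, matching y values: none (0 points).
  x = 16: rhs = 17, matching y values: 6, 13 (2 points).
  x = 17: rhs = 1, matching y values: 1, 18 (2 points).
  x = 18: rhs = 11, matching y values: 7, 12 (2 points).
Total affine count: 15.
Full point count |E(F_19)| = 15 + 1 = 16.
Hasse bound: |16 − (19+1)| = |-4| = 4 ≤ 2√19 ≈ 8.7178 ✓.


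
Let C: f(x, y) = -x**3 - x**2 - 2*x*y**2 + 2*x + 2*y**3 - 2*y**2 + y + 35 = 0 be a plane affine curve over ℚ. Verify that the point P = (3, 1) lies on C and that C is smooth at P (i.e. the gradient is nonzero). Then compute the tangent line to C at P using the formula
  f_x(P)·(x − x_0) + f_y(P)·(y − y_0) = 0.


Tangent line at P: -33*x - 9*y + 108 = 0.

Step 1: f(3, 1) = 0, so P lies on C.
Step 2: partial derivatives
  f_x(x, y) = -3*x**2 - 2*x - 2*y**2 + 2, f_y(x, y) = -4*x*y + 6*y**2 - 4*y + 1.
  f_x(P) = -33, f_y(P) = -9 (gradient nonzero, so P is smooth).
Step 3: tangent line at P: -33·(x − 3) + -9·(y − 1) = 0.
Expanding: -33*x - 9*y + 108 = 0.


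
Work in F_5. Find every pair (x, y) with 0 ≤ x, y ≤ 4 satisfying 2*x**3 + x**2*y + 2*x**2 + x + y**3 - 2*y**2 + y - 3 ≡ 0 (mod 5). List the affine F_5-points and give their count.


Affine F_5-points: {(2, 4), (4, 2)}; count = 2.

For each of the 25 pairs (x, y) ∈ F_5², evaluate f(x, y) mod 5. Record the zeros.
  x = 0: [0↦2, 1↦2, 2↦4, 3↦4, 4↦3]  zeros at y ∈ ∅
  x = 1: [0↦2, 1↦3, 2↦1, 3↦2, 4↦2]  zeros at y ∈ ∅
  x = 2: [0↦3, 1↦2, 2↦3, 3↦2, 4↦0]  zeros at y ∈ {4}
  x = 3: [0↦2, 1↦1, 2↦2, 3↦1, 4↦4]  zeros at y ∈ ∅
  x = 4: [0↦1, 1↦2, 2↦0, 3↦1, 4↦1]  zeros at y ∈ {2}
Collecting zeros: affine points = {(2, 4), (4, 2)}.
Total count |C(F_5)_aff| = 2.


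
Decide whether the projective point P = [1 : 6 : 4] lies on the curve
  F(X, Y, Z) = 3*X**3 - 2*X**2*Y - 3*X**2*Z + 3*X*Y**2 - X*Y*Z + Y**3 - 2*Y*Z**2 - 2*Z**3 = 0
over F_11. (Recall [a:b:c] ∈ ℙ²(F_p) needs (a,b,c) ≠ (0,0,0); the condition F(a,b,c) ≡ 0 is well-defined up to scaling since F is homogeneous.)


F(1,6,4) ≡ 3 (mod 11); P is NOT on the curve.

Evaluate F(1, 6, 4) term-by-term (mod 11).
  3*X**3 ↦ 3·1·1·1 = 3
  -2*X**2*Y ↦ -2·1·6·1 = -12
  -3*X**2*Z ↦ -3·1·1·4 = -12
  3*X*Y**2 ↦ 3·1·36·1 = 108
  -X*Y*Z ↦ -1·1·6·4 = -24
  Y**3 ↦ 1·1·216·1 = 216
  -2*Y*Z**2 ↦ -2·1·6·16 = -192
  -2*Z**3 ↦ -2·1·1·64 = -128
Sum: F(1, 6, 4) = (3) + (-12) + (-12) + (108) + (-24) + (216) + (-192) + (-128) = -41.
Reducing mod 11: -41 ≡ 3 (mod 11).
Since F(a, b, c) ≡ 3 ≠ 0 (mod 11), P does NOT lie on the curve.


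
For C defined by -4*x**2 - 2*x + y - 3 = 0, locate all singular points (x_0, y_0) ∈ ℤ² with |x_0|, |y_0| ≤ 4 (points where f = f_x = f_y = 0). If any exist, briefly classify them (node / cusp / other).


No singular points in the scanned grid; C is smooth there.

Compute partial derivatives:
  f_x = -8*x - 2.
  f_y = 1.
f_y = 1 is a nonzero constant, so f_y never vanishes: no point (x, y) can satisfy f = f_x = f_y = 0. In particular no (x, y) ∈ {−4, ..., 4}² is singular; the curve is smooth.


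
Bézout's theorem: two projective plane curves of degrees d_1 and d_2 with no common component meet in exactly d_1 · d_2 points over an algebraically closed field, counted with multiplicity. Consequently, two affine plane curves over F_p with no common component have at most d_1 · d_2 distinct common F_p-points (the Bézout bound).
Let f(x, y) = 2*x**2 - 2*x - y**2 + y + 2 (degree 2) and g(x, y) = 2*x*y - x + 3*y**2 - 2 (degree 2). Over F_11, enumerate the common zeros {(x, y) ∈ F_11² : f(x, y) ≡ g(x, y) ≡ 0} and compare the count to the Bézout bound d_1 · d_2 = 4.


Common zeros: {(2, 9)}; count = 1; Bézout bound = 4.

deg(f) = 2, deg(g) = 2, so Bézout bound = 4.
Scan x ∈ F_11. For each x, list the y ∈ F_11 with f(x, y) ≡ 0 and those with g(x, y) ≡ 0 (mod 11); the common zeros in that column are the intersection.
  x = 0: f ≡ 0 at y ∈ {2, 10}; g ≡ 0 at y ∈ ∅; common: ∅.
  x = 1: f ≡ 0 at y ∈ {2, 10}; g ≡ 0 at y ∈ ∅; common: ∅.
  x = 2: f ≡ 0 at y ∈ {3, 9}; g ≡ 0 at y ∈ {8, 9}; common: {9}.
  x = 3: f ≡ 0 at y ∈ ∅; g ≡ 0 at y ∈ ∅; common: ∅.
  x = 4: f ≡ 0 at y ∈ ∅; g ≡ 0 at y ∈ {2, 10}; common: ∅.
  x = 5: f ≡ 0 at y ∈ {5, 7}; g ≡ 0 at y ∈ ∅; common: ∅.
  x = 6: f ≡ 0 at y ∈ ∅; g ≡ 0 at y ∈ {3, 4}; common: ∅.
  x = 7: f ≡ 0 at y ∈ {5, 7}; g ≡ 0 at y ∈ ∅; common: ∅.
  x = 8: f ≡ 0 at y ∈ ∅; g ≡ 0 at y ∈ ∅; common: ∅.
  x = 9: f ≡ 0 at y ∈ ∅; g ≡ 0 at y ∈ {0, 5}; common: ∅.
  x = 10: f ≡ 0 at y ∈ {3, 9}; g ≡ 0 at y ∈ {1, 7}; common: ∅.
Collecting: common zeros = {(2, 9)}, so the count is 1.
Comparison with the Bézout bound: 1 ≤ 4 = deg(f)·deg(g), as expected for curves with no common component (the affine F_11-count falls short of the bound because intersections may lie at infinity, over extension fields, or carry multiplicity).


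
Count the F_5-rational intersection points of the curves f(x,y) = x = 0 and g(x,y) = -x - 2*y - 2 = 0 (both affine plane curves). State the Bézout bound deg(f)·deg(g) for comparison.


Common zeros: {(0, 4)}; count = 1; Bézout bound = 1.

deg(f) = 1, deg(g) = 1, so Bézout bound = 1.
Scan x ∈ F_5. For each x, list the y ∈ F_5 with f(x, y) ≡ 0 and those with g(x, y) ≡ 0 (mod 5); the common zeros in that column are the intersection.
  x = 0: f ≡ 0 at y ∈ {0, 1, 2, 3, 4}; g ≡ 0 at y ∈ {4}; common: {4}.
  x = 1: f ≡ 0 at y ∈ ∅; g ≡ 0 at y ∈ {1}; common: ∅.
  x = 2: f ≡ 0 at y ∈ ∅; g ≡ 0 at y ∈ {3}; common: ∅.
  x = 3: f ≡ 0 at y ∈ ∅; g ≡ 0 at y ∈ {0}; common: ∅.
  x = 4: f ≡ 0 at y ∈ ∅; g ≡ 0 at y ∈ {2}; common: ∅.
Collecting: common zeros = {(0, 4)}, so the count is 1.
Comparison with the Bézout bound: 1 ≤ 1 = deg(f)·deg(g), as expected for curves with no common component (the bound is attained).


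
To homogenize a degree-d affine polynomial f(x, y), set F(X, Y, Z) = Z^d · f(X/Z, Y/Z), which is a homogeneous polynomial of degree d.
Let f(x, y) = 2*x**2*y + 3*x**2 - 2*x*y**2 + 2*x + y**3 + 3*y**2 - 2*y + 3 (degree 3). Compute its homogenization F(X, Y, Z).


F(X, Y, Z) = 2*X**2*Y + 3*X**2*Z - 2*X*Y**2 + 2*X*Z**2 + Y**3 + 3*Y**2*Z - 2*Y*Z**2 + 3*Z**3

deg(f) = 3.
Substitute x = X/Z, y = Y/Z into f, then multiply by Z^3.
  monomial 2·x^2·y^1 ↦ 2·X^2·Y^1·Z^0.
  monomial 3·x^2·y^0 ↦ 3·X^2·Y^0·Z^1.
  monomial -2·x^1·y^2 ↦ -2·X^1·Y^2·Z^0.
  monomial 2·x^1·y^0 ↦ 2·X^1·Y^0·Z^2.
  monomial 1·x^0·y^3 ↦ 1·X^0·Y^3·Z^0.
  monomial 3·x^0·y^2 ↦ 3·X^0·Y^2·Z^1.
  monomial -2·x^0·y^1 ↦ -2·X^0·Y^1·Z^2.
  monomial 3·x^0·y^0 ↦ 3·X^0·Y^0·Z^3.
Collecting: F(X, Y, Z) = 2*X**2*Y + 3*X**2*Z - 2*X*Y**2 + 2*X*Z**2 + Y**3 + 3*Y**2*Z - 2*Y*Z**2 + 3*Z**3.


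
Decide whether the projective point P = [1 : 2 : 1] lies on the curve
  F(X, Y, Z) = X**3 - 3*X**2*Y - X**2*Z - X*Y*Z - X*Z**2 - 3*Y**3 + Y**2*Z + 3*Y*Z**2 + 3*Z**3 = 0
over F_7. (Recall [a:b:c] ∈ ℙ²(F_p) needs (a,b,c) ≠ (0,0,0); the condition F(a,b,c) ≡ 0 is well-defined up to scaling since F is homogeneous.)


F(1,2,1) ≡ 1 (mod 7); P is NOT on the curve.

Evaluate F(1, 2, 1) term-by-term (mod 7).
  X**3 ↦ 1·1·1·1 = 1
  -3*X**2*Y ↦ -3·1·2·1 = -6
  -X**2*Z ↦ -1·1·1·1 = -1
  -X*Y*Z ↦ -1·1·2·1 = -2
  -X*Z**2 ↦ -1·1·1·1 = -1
  -3*Y**3 ↦ -3·1·8·1 = -24
  Y**2*Z ↦ 1·1·4·1 = 4
  3*Y*Z**2 ↦ 3·1·2·1 = 6
  3*Z**3 ↦ 3·1·1·1 = 3
Sum: F(1, 2, 1) = (1) + (-6) + (-1) + (-2) + (-1) + (-24) + (4) + (6) + (3) = -20.
Reducing mod 7: -20 ≡ 1 (mod 7).
Since F(a, b, c) ≡ 1 ≠ 0 (mod 7), P does NOT lie on the curve.


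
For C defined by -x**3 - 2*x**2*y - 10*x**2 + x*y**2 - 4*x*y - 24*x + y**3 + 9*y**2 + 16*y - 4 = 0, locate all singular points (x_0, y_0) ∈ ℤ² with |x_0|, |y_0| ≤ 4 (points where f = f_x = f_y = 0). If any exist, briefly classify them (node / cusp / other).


Singular points: {(-2, -2)}; classification: cusp.

Compute partial derivatives:
  f_x = -3*x**2 - 4*x*y - 20*x + y**2 - 4*y - 24.
  f_y = -2*x**2 + 2*x*y - 4*x + 3*y**2 + 18*y + 16.
Scan x_0 ∈ {−4, ..., 4}. For each x_0, f_y(x_0, y) is a polynomial in y; find its integer roots y ∈ {−4, ..., 4}, then test f_x and f at those candidates.
  x = -4: f_y(-4, y) = 3*y**2 + 10*y; vanishes at y ∈ {0}. (-4, 0): f_x = 8 ≠ 0.
  x = -3: f_y(-3, y) = 3*y**2 + 12*y + 10; no integer root y with |y| ≤ 4.
  x = -2: f_y(-2, y) = 3*y**2 + 14*y + 16; vanishes at y ∈ {-2}. (-2, -2): f_x = 0, f = 0 — SINGULAR.
  x = -1: f_y(-1, y) = 3*y**2 + 16*y + 18; no integer root y with |y| ≤ 4.
  x = 0: f_y(0, y) = 3*y**2 + 18*y + 16; no integer root y with |y| ≤ 4.
  x = 1: f_y(1, y) = 3*y**2 + 20*y + 10; no integer root y with |y| ≤ 4.
  x = 2: f_y(2, y) = 3*y**2 + 22*y; vanishes at y ∈ {0}. (2, 0): f_x = -76 ≠ 0.
  x = 3: f_y(3, y) = 3*y**2 + 24*y - 14; no integer root y with |y| ≤ 4.
  x = 4: f_y(4, y) = 3*y**2 + 26*y - 32; no integer root y with |y| ≤ 4.
Only singular point on the grid: (-2, -2).
Classify: substitute x = -2 + u, y = -2 + v and expand: f = -u**3 - 2*u**2*v + u*v**2 + v**3 + v**2.
No constant or linear terms (consistent with a singular point). Quadratic part: v**2. Cubic part: -u**3 - 2*u**2*v + u*v**2 + v**3.
The quadratic part v**2 is a perfect square, so there is a single (double) tangent line v = 0, i.e. y = -2. Restricting the cubic part to that line (v = 0) leaves -u**3 ≠ 0, so f is not divisible by v and the branch is v² ≈ u**3 to lowest order — this is a cusp.
Classification: cusp.


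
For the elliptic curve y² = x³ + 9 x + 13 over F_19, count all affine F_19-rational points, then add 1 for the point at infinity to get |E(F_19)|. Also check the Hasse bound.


Affine points = {(1, 2), (1, 17), (2, 1), (2, 18), (6, 6), (6, 13), (7, 1), (7, 18), (9, 5), (9, 14), (10, 1), (10, 18), (12, 5), (12, 14), (13, 3), (13, 16), (16, 4), (16, 15), (17, 5), (17, 14)}; affine count = 20; |E(F_19)| = 21.

Discriminant check: Δ ∝ 4a³ + 27b² = 4·9³ + 27·13² = 4·729 + 27·169 ≡ 12 (mod 19). Nonzero ⇒ E is nonsingular.
For each x ∈ F_19, compute rhs = x³ + 9·x + 13 mod 19, then count y ∈ F_19 with y² ≡ rhs.
  x = 0: rhs = 13, matching y values: none (0 points).
  x = 1: rhs = 4, matching y values: 2, 17 (2 points).
  x = 2: rhs = 1, matching y values: 1, 18 (2 points).
  x = 3: rhs = 10, matching y values: none (0 points).
  x = 4: rhs = 18, matching y values: none (0 points).
  x = 5: rhs = 12, matching y values: none (0 points).
  x = 6: rhs = 17, matching y values: 6, 13 (2 points).
  x = 7: rhs = 1, matching y values: 1, 18 (2 points).
  x = 8: rhs = 8, matching y values: none (0 points).
  x = 9: rhs = 6, matching y values: 5, 14 (2 points).
  x = 10: rhs = 1, matching y values: 1, 18 (2 points).
  x = 11: rhs = 18, matching y values: none (0 points).
  x = 12: rhs = 6, matching y values: 5, 14 (2 points).
  x = 13: rhs = 9, matching y values: 3, 16 (2 points).
  x = 14: rhs = 14, matching y values: none (0 points).
  x = 15: rhs = 8, matching y values: none (0 points).
  x = 16: rhs = 16, matching y values: 4, 15 (2 points).
  x = 17: rhs = 6, matching y values: 5, 14 (2 points).
  x = 18: rhs = 3, matching y values: none (0 points).
Total affine count: 20.
Full point count |E(F_19)| = 20 + 1 = 21.
Hasse bound: |21 − (19+1)| = |1| = 1 ≤ 2√19 ≈ 8.7178 ✓.


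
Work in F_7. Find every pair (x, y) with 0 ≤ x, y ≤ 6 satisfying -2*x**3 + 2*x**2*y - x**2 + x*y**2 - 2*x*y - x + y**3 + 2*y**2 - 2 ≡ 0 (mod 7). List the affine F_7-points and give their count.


Affine F_7-points: {(0, 2), (1, 2), (4, 1), (4, 2), (4, 5), (6, 0)}; count = 6.

For each of the 49 pairs (x, y) ∈ F_7², evaluate f(x, y) mod 7. Record the zeros.
  x = 0: [0↦5, 1↦1, 2↦0, 3↦1, 4↦3, 5↦5, 6↦6]  zeros at y ∈ {2}
  x = 1: [0↦1, 1↦5, 2↦0, 3↦6, 4↦1, 5↦5, 6↦3]  zeros at y ∈ {2}
  x = 2: [0↦4, 1↦6, 2↦1, 3↦2, 4↦1, 5↦4, 6↦3]  zeros at y ∈ ∅
  x = 3: [0↦2, 1↦6, 2↦5, 3↦5, 4↦5, 5↦4, 6↦1]  zeros at y ∈ ∅
  x = 4: [0↦4, 1↦0, 2↦0, 3↦3, 4↦1, 5↦0, 6↦6]  zeros at y ∈ {1, 2, 5}
  x = 5: [0↦5, 1↦4, 2↦2, 3↦5, 4↦5, 5↦1, 6↦6]  zeros at y ∈ ∅
  x = 6: [0↦0, 1↦6, 2↦6, 3↦6, 4↦5, 5↦2, 6↦3]  zeros at y ∈ {0}
Collecting zeros: affine points = {(0, 2), (1, 2), (4, 1), (4, 2), (4, 5), (6, 0)}.
Total count |C(F_7)_aff| = 6.


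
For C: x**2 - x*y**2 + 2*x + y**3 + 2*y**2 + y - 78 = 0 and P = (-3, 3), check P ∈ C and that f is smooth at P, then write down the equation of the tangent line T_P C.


Tangent line at P: -13*x + 58*y - 213 = 0.

Step 1: f(-3, 3) = 0, so P lies on C.
Step 2: partial derivatives
  f_x(x, y) = 2*x - y**2 + 2, f_y(x, y) = -2*x*y + 3*y**2 + 4*y + 1.
  f_x(P) = -13, f_y(P) = 58 (gradient nonzero, so P is smooth).
Step 3: tangent line at P: -13·(x − -3) + 58·(y − 3) = 0.
Expanding: -13*x + 58*y - 213 = 0.


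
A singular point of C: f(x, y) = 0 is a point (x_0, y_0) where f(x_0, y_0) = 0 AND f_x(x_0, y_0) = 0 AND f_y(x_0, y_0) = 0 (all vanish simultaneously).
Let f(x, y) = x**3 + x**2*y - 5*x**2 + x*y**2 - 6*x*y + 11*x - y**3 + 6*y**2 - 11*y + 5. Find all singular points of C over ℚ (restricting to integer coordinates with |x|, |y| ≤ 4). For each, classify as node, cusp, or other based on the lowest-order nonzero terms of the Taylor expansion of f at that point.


Singular points: {(1, 2)}; classification: cusp.

Compute partial derivatives:
  f_x = 3*x**2 + 2*x*y - 10*x + y**2 - 6*y + 11.
  f_y = x**2 + 2*x*y - 6*x - 3*y**2 + 12*y - 11.
Scan x_0 ∈ {−4, ..., 4}. For each x_0, f_y(x_0, y) is a polynomial in y; find its integer roots y ∈ {−4, ..., 4}, then test f_x and f at those candidates.
  x = -4: f_y(-4, y) = -3*y**2 + 4*y + 29; no integer root y with |y| ≤ 4.
  x = -3: f_y(-3, y) = -3*y**2 + 6*y + 16; no integer root y with |y| ≤ 4.
  x = -2: f_y(-2, y) = -3*y**2 + 8*y + 5; no integer root y with |y| ≤ 4.
  x = -1: f_y(-1, y) = -3*y**2 + 10*y - 4; no integer root y with |y| ≤ 4.
  x = 0: f_y(0, y) = -3*y**2 + 12*y - 11; no integer root y with |y| ≤ 4.
  x = 1: f_y(1, y) = -3*y**2 + 14*y - 16; vanishes at y ∈ {2}. (1, 2): f_x = 0, f = 0 — SINGULAR.
  x = 2: f_y(2, y) = -3*y**2 + 16*y - 19; no integer root y with |y| ≤ 4.
  x = 3: f_y(3, y) = -3*y**2 + 18*y - 20; no integer root y with |y| ≤ 4.
  x = 4: f_y(4, y) = -3*y**2 + 20*y - 19; no integer root y with |y| ≤ 4.
Only singular point on the grid: (1, 2).
Classify: substitute x = 1 + u, y = 2 + v and expand: f = u**3 + u**2*v + u*v**2 - v**3 + v**2.
No constant or linear terms (consistent with a singular point). Quadratic part: v**2. Cubic part: u**3 + u**2*v + u*v**2 - v**3.
The quadratic part v**2 is a perfect square, so there is a single (double) tangent line v = 0, i.e. y = 2. Restricting the cubic part to that line (v = 0) leaves u**3 ≠ 0, so f is not divisible by v and the branch is v² ≈ -u**3 to lowest order — this is a cusp.
Classification: cusp.


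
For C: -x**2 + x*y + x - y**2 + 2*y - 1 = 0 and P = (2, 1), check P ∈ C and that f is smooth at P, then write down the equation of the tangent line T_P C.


Tangent line at P: -2*x + 2*y + 2 = 0.

Step 1: f(2, 1) = 0, so P lies on C.
Step 2: partial derivatives
  f_x(x, y) = -2*x + y + 1, f_y(x, y) = x - 2*y + 2.
  f_x(P) = -2, f_y(P) = 2 (gradient nonzero, so P is smooth).
Step 3: tangent line at P: -2·(x − 2) + 2·(y − 1) = 0.
Expanding: -2*x + 2*y + 2 = 0.


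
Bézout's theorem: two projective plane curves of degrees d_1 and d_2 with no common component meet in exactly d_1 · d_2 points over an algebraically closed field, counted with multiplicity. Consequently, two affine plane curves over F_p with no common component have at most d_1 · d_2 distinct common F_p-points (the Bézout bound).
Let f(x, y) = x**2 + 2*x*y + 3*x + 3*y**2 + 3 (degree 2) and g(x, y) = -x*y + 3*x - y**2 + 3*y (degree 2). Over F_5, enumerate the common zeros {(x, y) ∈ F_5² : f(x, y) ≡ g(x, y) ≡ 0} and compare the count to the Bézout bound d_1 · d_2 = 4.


Common zeros: {(0, 3), (1, 3), (3, 2)}; count = 3; Bézout bound = 4.

deg(f) = 2, deg(g) = 2, so Bézout bound = 4.
Scan x ∈ F_5. For each x, list the y ∈ F_5 with f(x, y) ≡ 0 and those with g(x, y) ≡ 0 (mod 5); the common zeros in that column are the intersection.
  x = 0: f ≡ 0 at y ∈ {2, 3}; g ≡ 0 at y ∈ {0, 3}; common: {3}.
  x = 1: f ≡ 0 at y ∈ {3}; g ≡ 0 at y ∈ {3, 4}; common: {3}.
  x = 2: f ≡ 0 at y ∈ {1}; g ≡ 0 at y ∈ {3}; common: ∅.
  x = 3: f ≡ 0 at y ∈ {1, 2}; g ≡ 0 at y ∈ {2, 3}; common: {2}.
  x = 4: f ≡ 0 at y ∈ ∅; g ≡ 0 at y ∈ {1, 3}; common: ∅.
Collecting: common zeros = {(0, 3), (1, 3), (3, 2)}, so the count is 3.
Comparison with the Bézout bound: 3 ≤ 4 = deg(f)·deg(g), as expected for curves with no common component (the affine F_5-count falls short of the bound because intersections may lie at infinity, over extension fields, or carry multiplicity).


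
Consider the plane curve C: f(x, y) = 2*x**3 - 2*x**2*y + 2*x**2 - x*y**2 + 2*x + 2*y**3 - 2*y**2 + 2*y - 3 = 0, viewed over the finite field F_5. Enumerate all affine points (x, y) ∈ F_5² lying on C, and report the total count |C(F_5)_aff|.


Affine F_5-points: {(1, 3), (2, 0), (2, 3), (2, 4), (3, 0), (4, 0), (4, 3)}; count = 7.

For each of the 25 pairs (x, y) ∈ F_5², evaluate f(x, y) mod 5. Record the zeros.
  x = 0: [0↦2, 1↦4, 2↦4, 3↦4, 4↦1]  zeros at y ∈ ∅
  x = 1: [0↦3, 1↦2, 2↦2, 3↦0, 4↦3]  zeros at y ∈ {3}
  x = 2: [0↦0, 1↦2, 2↦3, 3↦0, 4↦0]  zeros at y ∈ {0, 3, 4}
  x = 3: [0↦0, 1↦1, 2↦4, 3↦1, 4↦4]  zeros at y ∈ {0}
  x = 4: [0↦0, 1↦1, 2↦2, 3↦0, 4↦2]  zeros at y ∈ {0, 3}
Collecting zeros: affine points = {(1, 3), (2, 0), (2, 3), (2, 4), (3, 0), (4, 0), (4, 3)}.
Total count |C(F_5)_aff| = 7.


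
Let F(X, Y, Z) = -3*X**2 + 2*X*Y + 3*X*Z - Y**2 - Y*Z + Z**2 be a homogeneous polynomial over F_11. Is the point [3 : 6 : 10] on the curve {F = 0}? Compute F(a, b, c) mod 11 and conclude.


F(3,6,10) ≡ 4 (mod 11); P is NOT on the curve.

Evaluate F(3, 6, 10) term-by-term (mod 11).
  -3*X**2 ↦ -3·9·1·1 = -27
  2*X*Y ↦ 2·3·6·1 = 36
  3*X*Z ↦ 3·3·1·10 = 90
  -Y**2 ↦ -1·1·36·1 = -36
  -Y*Z ↦ -1·1·6·10 = -60
  Z**2 ↦ 1·1·1·100 = 100
Sum: F(3, 6, 10) = (-27) + (36) + (90) + (-36) + (-60) + (100) = 103.
Reducing mod 11: 103 ≡ 4 (mod 11).
Since F(a, b, c) ≡ 4 ≠ 0 (mod 11), P does NOT lie on the curve.


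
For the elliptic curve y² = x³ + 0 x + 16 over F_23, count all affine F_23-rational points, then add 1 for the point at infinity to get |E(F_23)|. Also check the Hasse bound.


Affine points = {(0, 4), (0, 19), (2, 1), (2, 22), (5, 7), (5, 16), (6, 5), (6, 18), (9, 3), (9, 20), (10, 2), (10, 21), (11, 6), (11, 17), (14, 0), (16, 8), (16, 15), (18, 11), (18, 12), (20, 9), (20, 14), (21, 10), (21, 13)}; affine count = 23; |E(F_23)| = 24.

Discriminant check: Δ ∝ 4a³ + 27b² = 4·0³ + 27·16² = 4·0 + 27·256 ≡ 12 (mod 23). Nonzero ⇒ E is nonsingular.
For each x ∈ F_23, compute rhs = x³ + 0·x + 16 mod 23, then count y ∈ F_23 with y² ≡ rhs.
  x = 0: rhs = 16, matching y values: 4, 19 (2 points).
  x = 1: rhs = 17, matching y values: none (0 points).
  x = 2: rhs = 1, matching y values: 1, 22 (2 points).
  x = 3: rhs = 20, matching y values: none (0 points).
  x = 4: rhs = 11, matching y values: none (0 points).
  x = 5: rhs = 3, matching y values: 7, 16 (2 points).
  x = 6: rhs = 2, matching y values: 5, 18 (2 points).
  x = 7: rhs = 14, matching y values: none (0 points).
  x = 8: rhs = 22, matching y values: none (0 points).
  x = 9: rhs = 9, matching y values: 3, 20 (2 points).
  x = 10: rhs = 4, matching y values: 2, 21 (2 points).
  x = 11: rhs = 13, matching y values: 6, 17 (2 points).
  x = 12: rhs = 19, matching y values: none (0 points).
  x = 13: rhs = 5, matching y values: none (0 points).
  x = 14: rhs = 0, matching y values: 0 (1 points).
  x = 15: rhs = 10, matching y values: none (0 points).
  x = 16: rhs = 18, matching y values: 8, 15 (2 points).
  x = 17: rhs = 7, matching y values: none (0 points).
  x = 18: rhs = 6, matching y values: 11, 12 (2 points).
  x = 19: rhs = 21, matching y values: none (0 points).
  x = 20: rhs = 12, matching y values: 9, 14 (2 points).
  x = 21: rhs = 8, matching y values: 10, 13 (2 points).
  x = 22: rhs = 15, matching y values: none (0 points).
Total affine count: 23.
Full point count |E(F_23)| = 23 + 1 = 24.
Hasse bound: |24 − (23+1)| = |0| = 0 ≤ 2√23 ≈ 9.5917 ✓.


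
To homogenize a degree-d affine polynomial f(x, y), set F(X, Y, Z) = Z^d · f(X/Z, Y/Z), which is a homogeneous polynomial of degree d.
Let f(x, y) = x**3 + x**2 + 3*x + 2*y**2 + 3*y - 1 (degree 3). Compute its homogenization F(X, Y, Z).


F(X, Y, Z) = X**3 + X**2*Z + 3*X*Z**2 + 2*Y**2*Z + 3*Y*Z**2 - Z**3

deg(f) = 3.
Substitute x = X/Z, y = Y/Z into f, then multiply by Z^3.
  monomial 1·x^3·y^0 ↦ 1·X^3·Y^0·Z^0.
  monomial 1·x^2·y^0 ↦ 1·X^2·Y^0·Z^1.
  monomial 3·x^1·y^0 ↦ 3·X^1·Y^0·Z^2.
  monomial 2·x^0·y^2 ↦ 2·X^0·Y^2·Z^1.
  monomial 3·x^0·y^1 ↦ 3·X^0·Y^1·Z^2.
  monomial -1·x^0·y^0 ↦ -1·X^0·Y^0·Z^3.
Collecting: F(X, Y, Z) = X**3 + X**2*Z + 3*X*Z**2 + 2*Y**2*Z + 3*Y*Z**2 - Z**3.
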